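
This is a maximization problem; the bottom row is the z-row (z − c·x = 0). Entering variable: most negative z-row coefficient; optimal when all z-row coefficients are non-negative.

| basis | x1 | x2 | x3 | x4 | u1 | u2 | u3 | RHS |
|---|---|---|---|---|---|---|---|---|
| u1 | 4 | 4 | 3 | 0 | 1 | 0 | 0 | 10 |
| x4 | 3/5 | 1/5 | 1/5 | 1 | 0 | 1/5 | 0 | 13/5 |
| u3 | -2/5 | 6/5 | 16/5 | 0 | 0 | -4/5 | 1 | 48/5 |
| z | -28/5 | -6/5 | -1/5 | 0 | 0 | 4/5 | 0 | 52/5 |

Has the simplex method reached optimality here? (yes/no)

The z-row has a negative entry -28/5 in column x1, so it is not optimal.

no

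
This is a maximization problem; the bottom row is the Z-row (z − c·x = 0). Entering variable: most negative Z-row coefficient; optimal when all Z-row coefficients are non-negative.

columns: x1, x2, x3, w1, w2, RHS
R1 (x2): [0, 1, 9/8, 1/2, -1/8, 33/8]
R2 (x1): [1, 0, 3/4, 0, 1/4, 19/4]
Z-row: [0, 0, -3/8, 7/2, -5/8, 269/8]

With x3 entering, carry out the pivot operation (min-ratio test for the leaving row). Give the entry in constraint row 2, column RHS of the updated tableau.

Ratio test on column x3 — row 1: (33/8)/(9/8) = 11/3; row 2: (19/4)/(3/4) = 19/3. Minimum is 11/3 at row 1 (x2 leaves); pivot element 9/8.
Divide row 1 by 9/8; eliminate column x3 from the other rows.
Row 2 update in column RHS: 19/4 − (3/4)·(11/3) = 2.

2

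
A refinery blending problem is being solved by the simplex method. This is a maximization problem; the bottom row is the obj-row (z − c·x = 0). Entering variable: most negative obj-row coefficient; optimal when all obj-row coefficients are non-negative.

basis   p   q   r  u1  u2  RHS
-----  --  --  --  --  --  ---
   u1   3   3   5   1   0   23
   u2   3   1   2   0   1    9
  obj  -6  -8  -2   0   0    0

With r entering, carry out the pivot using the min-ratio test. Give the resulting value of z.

9

Ratio test on column r — row 1: 23/5 = 23/5; row 2: 9/2 = 9/2. Minimum is 9/2 at row 2 (u2 leaves); pivot element 2.
Pivot on row 2; the obj-row RHS becomes 0 − (-2)·(9/2) = 9.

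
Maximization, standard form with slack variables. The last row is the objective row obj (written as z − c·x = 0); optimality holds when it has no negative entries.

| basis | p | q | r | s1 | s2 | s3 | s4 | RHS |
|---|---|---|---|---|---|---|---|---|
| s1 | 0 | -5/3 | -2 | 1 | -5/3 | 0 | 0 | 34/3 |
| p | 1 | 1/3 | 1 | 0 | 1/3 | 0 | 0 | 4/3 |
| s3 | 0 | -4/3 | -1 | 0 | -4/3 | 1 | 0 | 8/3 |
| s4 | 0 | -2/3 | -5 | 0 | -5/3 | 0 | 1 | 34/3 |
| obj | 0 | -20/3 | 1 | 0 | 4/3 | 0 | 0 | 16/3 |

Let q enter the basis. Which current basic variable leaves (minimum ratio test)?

Column q entries and ratios — s1: -5/3 ≤ 0, skip; p: (4/3)/(1/3) = 4; s3: -4/3 ≤ 0, skip; s4: -2/3 ≤ 0, skip.
Smallest ratio is 4 in the row of p, so p leaves.

p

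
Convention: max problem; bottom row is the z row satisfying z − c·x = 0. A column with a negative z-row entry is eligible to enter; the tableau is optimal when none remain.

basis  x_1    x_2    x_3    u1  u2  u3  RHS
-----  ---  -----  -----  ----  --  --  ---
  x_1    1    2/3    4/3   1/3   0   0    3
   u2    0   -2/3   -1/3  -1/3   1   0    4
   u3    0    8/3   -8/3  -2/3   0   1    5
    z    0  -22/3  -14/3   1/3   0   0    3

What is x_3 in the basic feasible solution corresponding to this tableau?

x_3 is not in the basis, so in the current basic feasible solution x_3 = 0.

0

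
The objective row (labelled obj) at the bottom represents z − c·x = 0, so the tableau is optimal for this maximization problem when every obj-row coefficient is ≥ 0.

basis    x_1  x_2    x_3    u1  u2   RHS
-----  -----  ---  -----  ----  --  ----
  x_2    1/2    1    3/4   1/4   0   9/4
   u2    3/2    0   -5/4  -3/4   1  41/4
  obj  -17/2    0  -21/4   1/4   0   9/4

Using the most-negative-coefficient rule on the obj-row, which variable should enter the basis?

x_1

Negative obj-row entries: x_1: -17/2, x_3: -21/4.
The most negative is -17/2 in column x_1, so x_1 enters.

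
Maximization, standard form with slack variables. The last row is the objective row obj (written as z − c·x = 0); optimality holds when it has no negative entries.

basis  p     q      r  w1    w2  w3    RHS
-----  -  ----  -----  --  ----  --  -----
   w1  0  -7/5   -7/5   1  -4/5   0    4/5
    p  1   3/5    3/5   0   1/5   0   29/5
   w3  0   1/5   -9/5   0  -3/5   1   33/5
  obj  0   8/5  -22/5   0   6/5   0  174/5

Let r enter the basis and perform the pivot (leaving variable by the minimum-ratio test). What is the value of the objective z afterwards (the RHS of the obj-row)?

232/3

Ratio test on column r — row 1: entry -7/5 ≤ 0; row 2: (29/5)/(3/5) = 29/3; row 3: entry -9/5 ≤ 0. Minimum is 29/3 at row 2 (p leaves); pivot element 3/5.
Pivot on row 2; the obj-row RHS becomes 174/5 − (-22/5)·(29/3) = 232/3.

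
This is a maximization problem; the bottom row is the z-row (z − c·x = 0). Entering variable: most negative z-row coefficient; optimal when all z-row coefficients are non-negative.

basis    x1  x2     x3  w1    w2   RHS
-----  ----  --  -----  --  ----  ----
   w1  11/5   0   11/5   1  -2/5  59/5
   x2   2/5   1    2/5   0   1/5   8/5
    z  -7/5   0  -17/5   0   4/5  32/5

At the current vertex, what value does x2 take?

x2 is basic (row 2); its value is the RHS of that row, 8/5.

8/5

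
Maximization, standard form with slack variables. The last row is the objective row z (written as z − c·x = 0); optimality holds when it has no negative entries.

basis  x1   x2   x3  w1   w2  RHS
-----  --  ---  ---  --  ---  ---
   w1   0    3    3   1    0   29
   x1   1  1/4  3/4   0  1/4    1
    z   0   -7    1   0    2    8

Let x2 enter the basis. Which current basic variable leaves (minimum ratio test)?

Column x2 entries and ratios — w1: 29/3 = 29/3; x1: 1/(1/4) = 4.
Smallest ratio is 4 in the row of x1, so x1 leaves.

x1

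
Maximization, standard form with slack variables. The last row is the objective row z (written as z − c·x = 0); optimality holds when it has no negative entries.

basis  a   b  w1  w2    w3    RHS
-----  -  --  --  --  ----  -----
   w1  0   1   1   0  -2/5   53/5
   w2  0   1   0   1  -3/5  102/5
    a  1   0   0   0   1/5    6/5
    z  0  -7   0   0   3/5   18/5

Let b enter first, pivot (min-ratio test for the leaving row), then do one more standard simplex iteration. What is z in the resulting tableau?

Ratio test on column b — row 1: (53/5)/1 = 53/5; row 2: (102/5)/1 = 102/5; row 3: entry 0 ≤ 0. Minimum is 53/5 at row 1 (w1 leaves); pivot element 1.
Pivot on row 1; the z-row RHS becomes 18/5 − (-7)·(53/5) = 389/5.
Next entering variable (most negative z-row entry -11/5): w3.
Ratio test on column w3 — row 1: entry -2/5 ≤ 0; row 2: entry -1/5 ≤ 0; row 3: (6/5)/(1/5) = 6. Minimum is 6 at row 3 (a leaves); pivot element 1/5.
After the second pivot the z-row RHS is 389/5 − (-11/5)·6 = 91.

91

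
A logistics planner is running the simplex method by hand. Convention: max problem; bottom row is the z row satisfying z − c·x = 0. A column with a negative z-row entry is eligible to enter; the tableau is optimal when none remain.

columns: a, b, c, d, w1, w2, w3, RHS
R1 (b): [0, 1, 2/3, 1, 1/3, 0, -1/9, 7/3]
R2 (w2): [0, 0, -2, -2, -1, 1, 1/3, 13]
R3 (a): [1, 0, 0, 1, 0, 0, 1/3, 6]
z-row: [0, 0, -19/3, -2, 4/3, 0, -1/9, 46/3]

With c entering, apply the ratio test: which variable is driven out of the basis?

b

Column c entries and ratios — b: (7/3)/(2/3) = 7/2; w2: -2 ≤ 0, skip; a: 0 ≤ 0, skip.
Smallest ratio is 7/2 in the row of b, so b leaves.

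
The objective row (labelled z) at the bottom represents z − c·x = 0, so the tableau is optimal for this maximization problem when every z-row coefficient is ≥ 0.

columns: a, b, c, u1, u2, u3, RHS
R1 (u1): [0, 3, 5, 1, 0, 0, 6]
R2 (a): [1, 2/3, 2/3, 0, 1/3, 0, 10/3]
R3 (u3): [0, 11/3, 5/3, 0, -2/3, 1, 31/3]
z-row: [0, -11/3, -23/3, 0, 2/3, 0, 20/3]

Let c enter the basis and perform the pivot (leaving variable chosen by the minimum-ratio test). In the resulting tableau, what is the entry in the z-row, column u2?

2/3

Ratio test on column c — row 1: 6/5 = 6/5; row 2: (10/3)/(2/3) = 5; row 3: (31/3)/(5/3) = 31/5. Minimum is 6/5 at row 1 (u1 leaves); pivot element 5.
Divide row 1 by 5; eliminate column c from the other rows.
z-row update in column u2: 2/3 − (-23/3)·0 = 2/3.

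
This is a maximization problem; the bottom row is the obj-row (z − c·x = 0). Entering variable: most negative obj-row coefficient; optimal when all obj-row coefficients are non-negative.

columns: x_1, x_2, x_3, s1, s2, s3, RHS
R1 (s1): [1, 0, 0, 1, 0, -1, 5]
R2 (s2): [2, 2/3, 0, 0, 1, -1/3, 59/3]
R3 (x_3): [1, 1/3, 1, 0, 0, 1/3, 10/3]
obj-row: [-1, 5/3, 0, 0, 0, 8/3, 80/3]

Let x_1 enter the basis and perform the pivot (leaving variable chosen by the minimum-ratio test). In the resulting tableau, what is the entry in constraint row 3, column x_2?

Ratio test on column x_1 — row 1: 5/1 = 5; row 2: (59/3)/2 = 59/6; row 3: (10/3)/1 = 10/3. Minimum is 10/3 at row 3 (x_3 leaves); pivot element 1.
Divide row 3 by 1; eliminate column x_1 from the other rows.
In the new row 3, the x_2 entry is the old entry divided by the pivot: (1/3)/1 = 1/3.

1/3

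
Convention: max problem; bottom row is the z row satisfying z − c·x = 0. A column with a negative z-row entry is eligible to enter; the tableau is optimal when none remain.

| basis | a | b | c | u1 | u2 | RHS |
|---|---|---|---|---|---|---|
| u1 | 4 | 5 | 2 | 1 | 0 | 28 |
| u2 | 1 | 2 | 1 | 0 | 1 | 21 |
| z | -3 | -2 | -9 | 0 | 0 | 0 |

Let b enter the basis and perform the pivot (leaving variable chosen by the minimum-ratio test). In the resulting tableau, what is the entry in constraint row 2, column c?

Ratio test on column b — row 1: 28/5 = 28/5; row 2: 21/2 = 21/2. Minimum is 28/5 at row 1 (u1 leaves); pivot element 5.
Divide row 1 by 5; eliminate column b from the other rows.
Row 2 update in column c: 1 − 2·(2/5) = 1/5.

1/5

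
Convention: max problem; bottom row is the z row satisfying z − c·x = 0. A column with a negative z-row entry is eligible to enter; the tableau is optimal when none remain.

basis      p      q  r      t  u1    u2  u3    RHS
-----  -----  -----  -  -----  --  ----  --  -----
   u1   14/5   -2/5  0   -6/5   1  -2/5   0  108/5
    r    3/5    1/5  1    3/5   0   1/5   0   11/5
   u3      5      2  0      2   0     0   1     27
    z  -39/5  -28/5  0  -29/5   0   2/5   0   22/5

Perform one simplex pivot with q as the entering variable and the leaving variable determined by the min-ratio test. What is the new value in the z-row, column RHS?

Ratio test on column q — row 1: entry -2/5 ≤ 0; row 2: (11/5)/(1/5) = 11; row 3: 27/2 = 27/2. Minimum is 11 at row 2 (r leaves); pivot element 1/5.
Divide row 2 by 1/5; eliminate column q from the other rows.
z-row update in column RHS: 22/5 − (-28/5)·11 = 66.

66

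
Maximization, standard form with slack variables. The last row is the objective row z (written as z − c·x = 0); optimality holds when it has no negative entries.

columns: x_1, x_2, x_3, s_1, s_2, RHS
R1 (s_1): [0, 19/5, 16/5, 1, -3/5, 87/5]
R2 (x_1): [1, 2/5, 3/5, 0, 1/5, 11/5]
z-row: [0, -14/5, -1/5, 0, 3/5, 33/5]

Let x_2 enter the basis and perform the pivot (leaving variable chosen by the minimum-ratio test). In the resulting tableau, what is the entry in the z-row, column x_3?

41/19

Ratio test on column x_2 — row 1: (87/5)/(19/5) = 87/19; row 2: (11/5)/(2/5) = 11/2. Minimum is 87/19 at row 1 (s_1 leaves); pivot element 19/5.
Divide row 1 by 19/5; eliminate column x_2 from the other rows.
z-row update in column x_3: -1/5 − (-14/5)·(16/19) = 41/19.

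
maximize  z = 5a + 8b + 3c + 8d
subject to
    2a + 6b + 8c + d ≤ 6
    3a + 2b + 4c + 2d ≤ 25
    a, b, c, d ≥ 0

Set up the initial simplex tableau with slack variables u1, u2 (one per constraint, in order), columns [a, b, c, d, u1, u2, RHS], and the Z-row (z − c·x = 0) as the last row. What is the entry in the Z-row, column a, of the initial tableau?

The Z-row carries the negated objective coefficients: the a entry is -5.

-5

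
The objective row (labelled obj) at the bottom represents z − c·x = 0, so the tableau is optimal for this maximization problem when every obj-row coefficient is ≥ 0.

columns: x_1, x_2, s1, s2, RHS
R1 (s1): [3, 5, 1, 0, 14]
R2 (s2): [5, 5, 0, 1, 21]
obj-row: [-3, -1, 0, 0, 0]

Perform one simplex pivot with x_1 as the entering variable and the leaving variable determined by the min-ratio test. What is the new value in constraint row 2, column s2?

1/5

Ratio test on column x_1 — row 1: 14/3 = 14/3; row 2: 21/5 = 21/5. Minimum is 21/5 at row 2 (s2 leaves); pivot element 5.
Divide row 2 by 5; eliminate column x_1 from the other rows.
In the new row 2, the s2 entry is the old entry divided by the pivot: 1/5 = 1/5.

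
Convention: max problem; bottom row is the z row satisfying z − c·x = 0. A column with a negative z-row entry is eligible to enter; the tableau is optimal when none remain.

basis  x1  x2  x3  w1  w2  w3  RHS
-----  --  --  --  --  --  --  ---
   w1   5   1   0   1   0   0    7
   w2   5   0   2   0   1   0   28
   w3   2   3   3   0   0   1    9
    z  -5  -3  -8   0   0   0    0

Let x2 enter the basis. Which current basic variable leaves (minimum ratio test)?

Column x2 entries and ratios — w1: 7/1 = 7; w2: 0 ≤ 0, skip; w3: 9/3 = 3.
Smallest ratio is 3 in the row of w3, so w3 leaves.

w3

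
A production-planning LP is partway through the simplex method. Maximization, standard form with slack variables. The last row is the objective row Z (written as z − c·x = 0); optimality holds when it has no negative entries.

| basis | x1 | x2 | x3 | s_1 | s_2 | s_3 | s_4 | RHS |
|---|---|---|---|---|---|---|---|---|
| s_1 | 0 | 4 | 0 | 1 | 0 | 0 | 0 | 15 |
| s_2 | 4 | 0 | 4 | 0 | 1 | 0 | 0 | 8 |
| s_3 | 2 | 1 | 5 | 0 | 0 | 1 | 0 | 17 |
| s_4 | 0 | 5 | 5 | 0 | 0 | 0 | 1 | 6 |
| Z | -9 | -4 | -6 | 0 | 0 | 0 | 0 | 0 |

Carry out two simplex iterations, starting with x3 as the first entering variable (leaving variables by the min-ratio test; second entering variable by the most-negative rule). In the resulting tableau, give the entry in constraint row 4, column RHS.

6/5

Ratio test on column x3 — row 1: entry 0 ≤ 0; row 2: 8/4 = 2; row 3: 17/5 = 17/5; row 4: 6/5 = 6/5. Minimum is 6/5 at row 4 (s_4 leaves); pivot element 5.
Divide row 4 by 5; eliminate column x3 from the other rows.
Second iteration: most negative Z-row entry is -9 in column x1, so x1 enters.
Ratio test on column x1 — row 1: entry 0 ≤ 0; row 2: (16/5)/4 = 4/5; row 3: 11/2 = 11/2; row 4: entry 0 ≤ 0. Minimum is 4/5 at row 2 (s_2 leaves); pivot element 4.
Divide row 2 by 4; eliminate column x1 from the other rows.
After both pivots, the entry at constraint row 4, column RHS is 6/5.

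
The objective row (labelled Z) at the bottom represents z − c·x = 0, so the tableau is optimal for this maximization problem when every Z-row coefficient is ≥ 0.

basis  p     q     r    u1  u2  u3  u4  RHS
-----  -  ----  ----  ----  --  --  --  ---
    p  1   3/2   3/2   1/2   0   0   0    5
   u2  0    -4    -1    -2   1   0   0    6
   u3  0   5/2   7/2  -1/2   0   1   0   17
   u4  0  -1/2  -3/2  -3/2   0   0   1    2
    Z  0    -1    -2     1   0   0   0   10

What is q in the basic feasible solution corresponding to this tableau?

0

q is not in the basis, so in the current basic feasible solution q = 0.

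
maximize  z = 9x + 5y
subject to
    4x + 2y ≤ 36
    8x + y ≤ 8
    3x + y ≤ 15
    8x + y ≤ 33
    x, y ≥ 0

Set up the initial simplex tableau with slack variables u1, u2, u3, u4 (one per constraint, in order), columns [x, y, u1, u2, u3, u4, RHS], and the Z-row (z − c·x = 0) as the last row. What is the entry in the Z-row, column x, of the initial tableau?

-9

The Z-row carries the negated objective coefficients: the x entry is -9.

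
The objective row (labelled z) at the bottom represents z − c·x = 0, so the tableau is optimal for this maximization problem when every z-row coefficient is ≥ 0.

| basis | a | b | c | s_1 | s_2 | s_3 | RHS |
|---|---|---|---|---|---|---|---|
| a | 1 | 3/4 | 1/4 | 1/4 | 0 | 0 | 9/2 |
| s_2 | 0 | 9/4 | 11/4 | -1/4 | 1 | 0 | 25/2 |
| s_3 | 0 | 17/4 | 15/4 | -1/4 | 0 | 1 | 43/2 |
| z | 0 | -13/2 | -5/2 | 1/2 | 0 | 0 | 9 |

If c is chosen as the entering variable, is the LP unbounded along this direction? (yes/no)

no

Column c has positive entries in row(s) 1, 2, 3, so the ratio test bounds it — not unbounded.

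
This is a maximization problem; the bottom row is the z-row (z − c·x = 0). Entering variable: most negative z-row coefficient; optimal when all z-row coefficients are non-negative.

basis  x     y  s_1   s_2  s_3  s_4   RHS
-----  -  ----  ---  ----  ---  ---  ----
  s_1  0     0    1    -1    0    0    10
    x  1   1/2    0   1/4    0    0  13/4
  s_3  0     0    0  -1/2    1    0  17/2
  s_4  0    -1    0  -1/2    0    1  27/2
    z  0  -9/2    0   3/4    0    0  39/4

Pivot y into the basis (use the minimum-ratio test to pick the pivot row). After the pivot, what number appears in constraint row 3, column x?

0

Ratio test on column y — row 1: entry 0 ≤ 0; row 2: (13/4)/(1/2) = 13/2; row 3: entry 0 ≤ 0; row 4: entry -1 ≤ 0. Minimum is 13/2 at row 2 (x leaves); pivot element 1/2.
Divide row 2 by 1/2; eliminate column y from the other rows.
Row 3 update in column x: 0 − 0·2 = 0.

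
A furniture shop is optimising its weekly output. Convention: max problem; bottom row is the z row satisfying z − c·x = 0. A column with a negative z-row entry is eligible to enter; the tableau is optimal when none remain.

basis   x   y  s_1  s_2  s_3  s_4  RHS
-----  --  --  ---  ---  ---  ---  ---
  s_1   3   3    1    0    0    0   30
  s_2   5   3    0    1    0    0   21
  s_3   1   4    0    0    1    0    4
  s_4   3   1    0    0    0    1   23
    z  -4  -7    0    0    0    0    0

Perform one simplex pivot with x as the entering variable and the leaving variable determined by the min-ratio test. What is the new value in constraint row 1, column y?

Ratio test on column x — row 1: 30/3 = 10; row 2: 21/5 = 21/5; row 3: 4/1 = 4; row 4: 23/3 = 23/3. Minimum is 4 at row 3 (s_3 leaves); pivot element 1.
Divide row 3 by 1; eliminate column x from the other rows.
Row 1 update in column y: 3 − 3·4 = -9.

-9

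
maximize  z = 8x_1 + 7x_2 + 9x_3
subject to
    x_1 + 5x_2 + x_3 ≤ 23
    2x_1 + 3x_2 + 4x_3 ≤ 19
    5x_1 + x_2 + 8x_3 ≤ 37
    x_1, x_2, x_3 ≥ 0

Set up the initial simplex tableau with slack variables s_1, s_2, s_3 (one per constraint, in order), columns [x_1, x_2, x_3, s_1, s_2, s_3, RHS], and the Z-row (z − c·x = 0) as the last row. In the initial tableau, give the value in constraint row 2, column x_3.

Constraint 2 has coefficient 4 on x_3.

4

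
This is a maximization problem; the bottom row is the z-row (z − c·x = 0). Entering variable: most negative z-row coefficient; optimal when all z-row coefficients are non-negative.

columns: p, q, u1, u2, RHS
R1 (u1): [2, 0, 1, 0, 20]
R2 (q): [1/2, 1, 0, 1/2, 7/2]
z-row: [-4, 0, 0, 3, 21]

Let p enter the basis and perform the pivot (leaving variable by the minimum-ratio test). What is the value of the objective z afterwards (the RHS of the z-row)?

49

Ratio test on column p — row 1: 20/2 = 10; row 2: (7/2)/(1/2) = 7. Minimum is 7 at row 2 (q leaves); pivot element 1/2.
Pivot on row 2; the z-row RHS becomes 21 − (-4)·7 = 49.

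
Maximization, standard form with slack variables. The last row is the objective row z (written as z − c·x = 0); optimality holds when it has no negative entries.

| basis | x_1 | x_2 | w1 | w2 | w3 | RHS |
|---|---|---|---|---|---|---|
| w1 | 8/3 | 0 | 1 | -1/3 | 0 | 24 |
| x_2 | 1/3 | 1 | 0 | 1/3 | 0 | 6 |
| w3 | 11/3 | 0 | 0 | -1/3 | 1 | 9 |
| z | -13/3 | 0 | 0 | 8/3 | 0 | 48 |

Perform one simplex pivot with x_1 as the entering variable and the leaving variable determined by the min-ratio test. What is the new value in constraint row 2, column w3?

Ratio test on column x_1 — row 1: 24/(8/3) = 9; row 2: 6/(1/3) = 18; row 3: 9/(11/3) = 27/11. Minimum is 27/11 at row 3 (w3 leaves); pivot element 11/3.
Divide row 3 by 11/3; eliminate column x_1 from the other rows.
Row 2 update in column w3: 0 − (1/3)·(3/11) = -1/11.

-1/11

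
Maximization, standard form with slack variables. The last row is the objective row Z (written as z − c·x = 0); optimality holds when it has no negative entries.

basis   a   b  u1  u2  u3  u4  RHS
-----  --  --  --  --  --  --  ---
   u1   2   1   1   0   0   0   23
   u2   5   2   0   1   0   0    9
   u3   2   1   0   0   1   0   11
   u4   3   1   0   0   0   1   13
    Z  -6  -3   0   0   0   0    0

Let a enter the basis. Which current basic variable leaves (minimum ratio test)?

u2

Column a entries and ratios — u1: 23/2 = 23/2; u2: 9/5 = 9/5; u3: 11/2 = 11/2; u4: 13/3 = 13/3.
Smallest ratio is 9/5 in the row of u2, so u2 leaves.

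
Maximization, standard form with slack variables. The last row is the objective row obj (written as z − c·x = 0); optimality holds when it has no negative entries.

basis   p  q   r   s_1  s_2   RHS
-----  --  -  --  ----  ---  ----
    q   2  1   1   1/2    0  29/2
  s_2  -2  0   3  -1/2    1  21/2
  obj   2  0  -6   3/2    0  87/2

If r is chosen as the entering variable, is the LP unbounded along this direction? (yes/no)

Column r has positive entries in row(s) 1, 2, so the ratio test bounds it — not unbounded.

no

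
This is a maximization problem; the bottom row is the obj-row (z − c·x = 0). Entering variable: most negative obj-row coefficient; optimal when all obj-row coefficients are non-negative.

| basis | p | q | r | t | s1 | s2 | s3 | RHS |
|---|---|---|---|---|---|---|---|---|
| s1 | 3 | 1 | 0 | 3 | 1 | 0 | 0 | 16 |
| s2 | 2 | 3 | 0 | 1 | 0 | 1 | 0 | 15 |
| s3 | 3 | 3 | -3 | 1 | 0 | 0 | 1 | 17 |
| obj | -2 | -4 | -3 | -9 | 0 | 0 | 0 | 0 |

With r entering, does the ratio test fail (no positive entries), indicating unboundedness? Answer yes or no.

Every constraint-row entry in column r is ≤ 0, so increasing r is unbounded.

yes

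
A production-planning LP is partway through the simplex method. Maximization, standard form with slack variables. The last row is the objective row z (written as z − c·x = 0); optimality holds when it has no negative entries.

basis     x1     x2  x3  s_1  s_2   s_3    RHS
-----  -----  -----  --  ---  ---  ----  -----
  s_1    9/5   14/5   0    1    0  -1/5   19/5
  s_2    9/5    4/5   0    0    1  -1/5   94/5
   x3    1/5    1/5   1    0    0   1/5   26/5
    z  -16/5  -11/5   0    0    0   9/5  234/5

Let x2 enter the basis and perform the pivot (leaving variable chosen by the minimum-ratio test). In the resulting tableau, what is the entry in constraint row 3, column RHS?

69/14

Ratio test on column x2 — row 1: (19/5)/(14/5) = 19/14; row 2: (94/5)/(4/5) = 47/2; row 3: (26/5)/(1/5) = 26. Minimum is 19/14 at row 1 (s_1 leaves); pivot element 14/5.
Divide row 1 by 14/5; eliminate column x2 from the other rows.
Row 3 update in column RHS: 26/5 − (1/5)·(19/14) = 69/14.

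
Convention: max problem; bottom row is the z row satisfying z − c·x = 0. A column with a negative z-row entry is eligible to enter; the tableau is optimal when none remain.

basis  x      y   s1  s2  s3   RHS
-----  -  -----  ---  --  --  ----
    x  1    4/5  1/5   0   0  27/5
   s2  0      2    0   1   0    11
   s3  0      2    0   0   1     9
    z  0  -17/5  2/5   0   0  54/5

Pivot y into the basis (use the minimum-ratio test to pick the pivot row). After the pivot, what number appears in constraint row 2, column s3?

Ratio test on column y — row 1: (27/5)/(4/5) = 27/4; row 2: 11/2 = 11/2; row 3: 9/2 = 9/2. Minimum is 9/2 at row 3 (s3 leaves); pivot element 2.
Divide row 3 by 2; eliminate column y from the other rows.
Row 2 update in column s3: 0 − 2·(1/2) = -1.

-1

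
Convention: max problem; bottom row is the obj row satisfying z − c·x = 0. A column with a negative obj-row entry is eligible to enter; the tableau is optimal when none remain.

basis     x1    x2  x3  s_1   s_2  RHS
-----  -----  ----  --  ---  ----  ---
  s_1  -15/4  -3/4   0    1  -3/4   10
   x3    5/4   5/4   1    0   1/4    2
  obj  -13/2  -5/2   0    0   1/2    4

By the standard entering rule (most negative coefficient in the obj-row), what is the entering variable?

Negative obj-row entries: x1: -13/2, x2: -5/2.
The most negative is -13/2 in column x1, so x1 enters.

x1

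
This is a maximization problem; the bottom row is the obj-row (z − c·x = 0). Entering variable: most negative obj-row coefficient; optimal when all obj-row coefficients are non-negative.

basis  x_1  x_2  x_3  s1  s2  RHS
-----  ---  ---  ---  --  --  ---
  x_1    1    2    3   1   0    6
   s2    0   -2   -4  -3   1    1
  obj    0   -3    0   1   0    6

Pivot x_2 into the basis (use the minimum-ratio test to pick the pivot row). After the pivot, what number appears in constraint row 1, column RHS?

3

Ratio test on column x_2 — row 1: 6/2 = 3; row 2: entry -2 ≤ 0. Minimum is 3 at row 1 (x_1 leaves); pivot element 2.
Divide row 1 by 2; eliminate column x_2 from the other rows.
In the new row 1, the RHS entry is the old entry divided by the pivot: 6/2 = 3.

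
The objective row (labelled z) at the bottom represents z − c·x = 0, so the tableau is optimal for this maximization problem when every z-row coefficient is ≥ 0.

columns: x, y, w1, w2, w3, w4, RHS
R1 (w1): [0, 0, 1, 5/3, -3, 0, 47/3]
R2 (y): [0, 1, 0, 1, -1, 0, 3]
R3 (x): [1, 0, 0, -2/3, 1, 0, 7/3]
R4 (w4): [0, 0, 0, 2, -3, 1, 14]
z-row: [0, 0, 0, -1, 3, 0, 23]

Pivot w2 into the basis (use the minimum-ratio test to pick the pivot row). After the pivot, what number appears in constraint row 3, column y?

Ratio test on column w2 — row 1: (47/3)/(5/3) = 47/5; row 2: 3/1 = 3; row 3: entry -2/3 ≤ 0; row 4: 14/2 = 7. Minimum is 3 at row 2 (y leaves); pivot element 1.
Divide row 2 by 1; eliminate column w2 from the other rows.
Row 3 update in column y: 0 − (-2/3)·1 = 2/3.

2/3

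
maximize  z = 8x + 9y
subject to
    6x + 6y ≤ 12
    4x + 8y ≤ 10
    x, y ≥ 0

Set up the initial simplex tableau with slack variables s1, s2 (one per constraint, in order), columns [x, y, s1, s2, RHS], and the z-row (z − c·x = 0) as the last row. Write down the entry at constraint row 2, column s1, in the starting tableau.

Slack s1 belongs to constraint 1; its column is the unit vector e_1, so the entry in row 2 is 0.

0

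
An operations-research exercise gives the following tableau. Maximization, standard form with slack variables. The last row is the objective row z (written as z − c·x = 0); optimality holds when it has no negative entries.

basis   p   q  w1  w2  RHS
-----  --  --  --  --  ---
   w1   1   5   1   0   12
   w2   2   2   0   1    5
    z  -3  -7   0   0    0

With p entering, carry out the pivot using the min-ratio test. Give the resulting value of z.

15/2

Ratio test on column p — row 1: 12/1 = 12; row 2: 5/2 = 5/2. Minimum is 5/2 at row 2 (w2 leaves); pivot element 2.
Pivot on row 2; the z-row RHS becomes 0 − (-3)·(5/2) = 15/2.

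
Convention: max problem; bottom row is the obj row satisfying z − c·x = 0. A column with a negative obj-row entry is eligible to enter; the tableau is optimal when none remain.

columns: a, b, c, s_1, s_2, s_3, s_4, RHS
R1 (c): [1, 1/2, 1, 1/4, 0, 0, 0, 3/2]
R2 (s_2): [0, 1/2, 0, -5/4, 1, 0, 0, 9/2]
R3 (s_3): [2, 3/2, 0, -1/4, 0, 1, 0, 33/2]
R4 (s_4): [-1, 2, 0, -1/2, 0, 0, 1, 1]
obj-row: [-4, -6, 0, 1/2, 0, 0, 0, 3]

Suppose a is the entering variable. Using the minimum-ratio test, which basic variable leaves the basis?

Column a entries and ratios — c: (3/2)/1 = 3/2; s_2: 0 ≤ 0, skip; s_3: (33/2)/2 = 33/4; s_4: -1 ≤ 0, skip.
Smallest ratio is 3/2 in the row of c, so c leaves.

c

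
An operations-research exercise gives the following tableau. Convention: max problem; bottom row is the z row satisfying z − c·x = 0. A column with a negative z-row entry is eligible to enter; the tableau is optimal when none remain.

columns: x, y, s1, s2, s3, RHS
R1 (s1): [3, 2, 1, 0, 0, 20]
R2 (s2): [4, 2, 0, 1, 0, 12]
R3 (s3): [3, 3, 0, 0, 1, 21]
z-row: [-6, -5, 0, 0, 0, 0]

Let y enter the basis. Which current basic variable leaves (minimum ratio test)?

Column y entries and ratios — s1: 20/2 = 10; s2: 12/2 = 6; s3: 21/3 = 7.
Smallest ratio is 6 in the row of s2, so s2 leaves.

s2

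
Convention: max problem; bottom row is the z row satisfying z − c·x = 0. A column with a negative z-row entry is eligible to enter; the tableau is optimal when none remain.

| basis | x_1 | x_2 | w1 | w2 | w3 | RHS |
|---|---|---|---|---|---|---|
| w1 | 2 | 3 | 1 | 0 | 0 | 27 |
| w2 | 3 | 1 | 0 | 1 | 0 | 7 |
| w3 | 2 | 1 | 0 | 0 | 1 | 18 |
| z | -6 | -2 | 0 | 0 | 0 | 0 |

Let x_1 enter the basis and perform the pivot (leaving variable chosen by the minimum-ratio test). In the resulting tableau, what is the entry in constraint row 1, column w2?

-2/3

Ratio test on column x_1 — row 1: 27/2 = 27/2; row 2: 7/3 = 7/3; row 3: 18/2 = 9. Minimum is 7/3 at row 2 (w2 leaves); pivot element 3.
Divide row 2 by 3; eliminate column x_1 from the other rows.
Row 1 update in column w2: 0 − 2·(1/3) = -2/3.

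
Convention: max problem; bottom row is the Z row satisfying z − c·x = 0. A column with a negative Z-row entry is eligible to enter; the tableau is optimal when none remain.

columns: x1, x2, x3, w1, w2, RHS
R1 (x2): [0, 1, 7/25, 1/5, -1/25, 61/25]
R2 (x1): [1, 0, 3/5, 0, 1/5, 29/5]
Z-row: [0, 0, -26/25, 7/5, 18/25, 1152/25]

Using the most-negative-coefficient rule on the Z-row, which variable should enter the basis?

Negative Z-row entries: x3: -26/25.
The most negative is -26/25 in column x3, so x3 enters.

x3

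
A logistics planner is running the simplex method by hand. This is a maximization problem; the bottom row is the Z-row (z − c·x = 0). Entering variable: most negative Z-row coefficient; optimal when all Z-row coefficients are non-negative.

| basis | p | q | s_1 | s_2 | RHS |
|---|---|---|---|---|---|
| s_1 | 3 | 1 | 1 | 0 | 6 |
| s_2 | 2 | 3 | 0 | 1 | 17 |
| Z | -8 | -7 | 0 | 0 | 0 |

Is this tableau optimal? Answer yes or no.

The Z-row has a negative entry -8 in column p, so it is not optimal.

no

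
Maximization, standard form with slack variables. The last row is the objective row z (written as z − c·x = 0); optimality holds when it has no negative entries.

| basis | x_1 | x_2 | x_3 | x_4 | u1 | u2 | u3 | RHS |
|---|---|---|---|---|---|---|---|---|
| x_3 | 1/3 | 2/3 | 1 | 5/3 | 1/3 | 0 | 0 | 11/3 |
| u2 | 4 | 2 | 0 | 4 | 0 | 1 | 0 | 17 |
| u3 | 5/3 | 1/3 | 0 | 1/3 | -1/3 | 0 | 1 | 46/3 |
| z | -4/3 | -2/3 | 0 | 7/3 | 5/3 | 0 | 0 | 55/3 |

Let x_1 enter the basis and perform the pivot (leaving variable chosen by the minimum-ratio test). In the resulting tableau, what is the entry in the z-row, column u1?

Ratio test on column x_1 — row 1: (11/3)/(1/3) = 11; row 2: 17/4 = 17/4; row 3: (46/3)/(5/3) = 46/5. Minimum is 17/4 at row 2 (u2 leaves); pivot element 4.
Divide row 2 by 4; eliminate column x_1 from the other rows.
z-row update in column u1: 5/3 − (-4/3)·0 = 5/3.

5/3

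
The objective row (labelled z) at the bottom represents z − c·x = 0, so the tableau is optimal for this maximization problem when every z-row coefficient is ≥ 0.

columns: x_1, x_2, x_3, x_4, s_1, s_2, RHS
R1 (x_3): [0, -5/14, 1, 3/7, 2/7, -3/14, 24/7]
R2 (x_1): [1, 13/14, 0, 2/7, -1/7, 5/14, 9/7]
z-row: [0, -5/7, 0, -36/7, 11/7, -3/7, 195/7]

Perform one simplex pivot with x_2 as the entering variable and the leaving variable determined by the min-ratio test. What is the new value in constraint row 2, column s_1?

-2/13

Ratio test on column x_2 — row 1: entry -5/14 ≤ 0; row 2: (9/7)/(13/14) = 18/13. Minimum is 18/13 at row 2 (x_1 leaves); pivot element 13/14.
Divide row 2 by 13/14; eliminate column x_2 from the other rows.
In the new row 2, the s_1 entry is the old entry divided by the pivot: (-1/7)/(13/14) = -2/13.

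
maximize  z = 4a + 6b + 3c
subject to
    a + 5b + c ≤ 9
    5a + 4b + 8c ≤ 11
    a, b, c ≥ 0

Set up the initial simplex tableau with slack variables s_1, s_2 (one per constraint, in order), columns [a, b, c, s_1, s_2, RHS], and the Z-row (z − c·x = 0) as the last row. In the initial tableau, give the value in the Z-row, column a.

-4

The Z-row carries the negated objective coefficients: the a entry is -4.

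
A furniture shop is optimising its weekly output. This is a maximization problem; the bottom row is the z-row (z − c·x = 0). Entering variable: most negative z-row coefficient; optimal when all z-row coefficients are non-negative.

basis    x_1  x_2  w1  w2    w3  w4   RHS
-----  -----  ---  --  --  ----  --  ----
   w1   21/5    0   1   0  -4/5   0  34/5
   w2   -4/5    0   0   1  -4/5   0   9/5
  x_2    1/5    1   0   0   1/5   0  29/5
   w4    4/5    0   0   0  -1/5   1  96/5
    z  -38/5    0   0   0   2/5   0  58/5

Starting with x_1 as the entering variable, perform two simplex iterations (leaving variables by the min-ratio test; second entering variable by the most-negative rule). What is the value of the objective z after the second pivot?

Ratio test on column x_1 — row 1: (34/5)/(21/5) = 34/21; row 2: entry -4/5 ≤ 0; row 3: (29/5)/(1/5) = 29; row 4: (96/5)/(4/5) = 24. Minimum is 34/21 at row 1 (w1 leaves); pivot element 21/5.
Pivot on row 1; the z-row RHS becomes 58/5 − (-38/5)·(34/21) = 502/21.
Next entering variable (most negative z-row entry -22/21): w3.
Ratio test on column w3 — row 1: entry -4/21 ≤ 0; row 2: entry -20/21 ≤ 0; row 3: (115/21)/(5/21) = 23; row 4: entry -1/21 ≤ 0. Minimum is 23 at row 3 (x_2 leaves); pivot element 5/21.
After the second pivot the z-row RHS is 502/21 − (-22/21)·23 = 48.

48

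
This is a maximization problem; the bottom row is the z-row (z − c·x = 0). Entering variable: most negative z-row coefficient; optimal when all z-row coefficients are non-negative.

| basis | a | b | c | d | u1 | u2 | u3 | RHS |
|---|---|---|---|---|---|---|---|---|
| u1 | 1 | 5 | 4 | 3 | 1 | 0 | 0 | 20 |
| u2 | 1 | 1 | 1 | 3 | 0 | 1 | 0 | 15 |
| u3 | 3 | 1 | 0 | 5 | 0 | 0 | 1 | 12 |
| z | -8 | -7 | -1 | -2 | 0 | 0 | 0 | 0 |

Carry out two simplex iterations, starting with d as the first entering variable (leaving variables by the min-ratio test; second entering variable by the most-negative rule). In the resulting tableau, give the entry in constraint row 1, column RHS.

16

Ratio test on column d — row 1: 20/3 = 20/3; row 2: 15/3 = 5; row 3: 12/5 = 12/5. Minimum is 12/5 at row 3 (u3 leaves); pivot element 5.
Divide row 3 by 5; eliminate column d from the other rows.
Second iteration: most negative z-row entry is -34/5 in column a, so a enters.
Ratio test on column a — row 1: entry -4/5 ≤ 0; row 2: entry -4/5 ≤ 0; row 3: (12/5)/(3/5) = 4. Minimum is 4 at row 3 (d leaves); pivot element 3/5.
Divide row 3 by 3/5; eliminate column a from the other rows.
After both pivots, the entry at constraint row 1, column RHS is 16.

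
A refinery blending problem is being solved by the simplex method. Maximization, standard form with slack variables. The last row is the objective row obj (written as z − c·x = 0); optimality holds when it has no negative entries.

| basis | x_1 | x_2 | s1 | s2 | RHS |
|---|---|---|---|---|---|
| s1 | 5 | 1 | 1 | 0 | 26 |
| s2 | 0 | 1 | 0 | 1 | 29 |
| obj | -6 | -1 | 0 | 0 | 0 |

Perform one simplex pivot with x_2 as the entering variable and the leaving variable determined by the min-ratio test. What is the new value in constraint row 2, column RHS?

Ratio test on column x_2 — row 1: 26/1 = 26; row 2: 29/1 = 29. Minimum is 26 at row 1 (s1 leaves); pivot element 1.
Divide row 1 by 1; eliminate column x_2 from the other rows.
Row 2 update in column RHS: 29 − 1·26 = 3.

3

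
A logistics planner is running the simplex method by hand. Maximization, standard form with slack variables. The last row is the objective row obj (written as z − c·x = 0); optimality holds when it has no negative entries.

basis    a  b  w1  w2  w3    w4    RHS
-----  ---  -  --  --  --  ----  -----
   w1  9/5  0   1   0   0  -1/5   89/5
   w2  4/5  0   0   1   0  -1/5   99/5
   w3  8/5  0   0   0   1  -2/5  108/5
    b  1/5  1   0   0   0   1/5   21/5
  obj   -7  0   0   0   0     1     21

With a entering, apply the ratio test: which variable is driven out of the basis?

Column a entries and ratios — w1: (89/5)/(9/5) = 89/9; w2: (99/5)/(4/5) = 99/4; w3: (108/5)/(8/5) = 27/2; b: (21/5)/(1/5) = 21.
Smallest ratio is 89/9 in the row of w1, so w1 leaves.

w1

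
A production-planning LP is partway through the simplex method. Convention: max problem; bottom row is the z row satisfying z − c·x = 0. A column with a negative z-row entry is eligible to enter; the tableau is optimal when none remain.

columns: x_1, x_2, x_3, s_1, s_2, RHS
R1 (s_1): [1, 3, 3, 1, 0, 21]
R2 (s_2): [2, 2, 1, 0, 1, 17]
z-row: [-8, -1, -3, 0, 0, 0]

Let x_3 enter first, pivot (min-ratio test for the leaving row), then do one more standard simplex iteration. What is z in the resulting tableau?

Ratio test on column x_3 — row 1: 21/3 = 7; row 2: 17/1 = 17. Minimum is 7 at row 1 (s_1 leaves); pivot element 3.
Pivot on row 1; the z-row RHS becomes 0 − (-3)·7 = 21.
Next entering variable (most negative z-row entry -7): x_1.
Ratio test on column x_1 — row 1: 7/(1/3) = 21; row 2: 10/(5/3) = 6. Minimum is 6 at row 2 (s_2 leaves); pivot element 5/3.
After the second pivot the z-row RHS is 21 − (-7)·6 = 63.

63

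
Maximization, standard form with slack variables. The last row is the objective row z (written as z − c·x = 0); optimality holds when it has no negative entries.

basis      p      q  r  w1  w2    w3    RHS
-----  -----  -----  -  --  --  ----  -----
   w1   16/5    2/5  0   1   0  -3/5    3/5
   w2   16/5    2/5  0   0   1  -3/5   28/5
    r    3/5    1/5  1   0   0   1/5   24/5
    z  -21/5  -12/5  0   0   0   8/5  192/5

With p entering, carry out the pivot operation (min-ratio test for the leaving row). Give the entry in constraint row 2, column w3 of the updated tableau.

0

Ratio test on column p — row 1: (3/5)/(16/5) = 3/16; row 2: (28/5)/(16/5) = 7/4; row 3: (24/5)/(3/5) = 8. Minimum is 3/16 at row 1 (w1 leaves); pivot element 16/5.
Divide row 1 by 16/5; eliminate column p from the other rows.
Row 2 update in column w3: -3/5 − (16/5)·(-3/16) = 0.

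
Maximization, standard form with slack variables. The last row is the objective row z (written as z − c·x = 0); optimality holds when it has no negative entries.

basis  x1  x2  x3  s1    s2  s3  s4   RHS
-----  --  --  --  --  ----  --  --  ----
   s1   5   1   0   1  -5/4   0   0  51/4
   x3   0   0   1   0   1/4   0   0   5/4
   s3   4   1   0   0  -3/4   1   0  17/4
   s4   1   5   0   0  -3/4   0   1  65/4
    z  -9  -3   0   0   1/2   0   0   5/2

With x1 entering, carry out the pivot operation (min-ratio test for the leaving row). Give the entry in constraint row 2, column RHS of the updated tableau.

Ratio test on column x1 — row 1: (51/4)/5 = 51/20; row 2: entry 0 ≤ 0; row 3: (17/4)/4 = 17/16; row 4: (65/4)/1 = 65/4. Minimum is 17/16 at row 3 (s3 leaves); pivot element 4.
Divide row 3 by 4; eliminate column x1 from the other rows.
Row 2 update in column RHS: 5/4 − 0·(17/16) = 5/4.

5/4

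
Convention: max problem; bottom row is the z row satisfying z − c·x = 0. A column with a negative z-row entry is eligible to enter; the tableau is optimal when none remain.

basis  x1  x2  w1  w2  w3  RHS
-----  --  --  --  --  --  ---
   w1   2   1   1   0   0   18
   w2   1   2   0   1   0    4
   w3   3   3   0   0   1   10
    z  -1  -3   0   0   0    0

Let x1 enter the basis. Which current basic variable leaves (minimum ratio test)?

w3

Column x1 entries and ratios — w1: 18/2 = 9; w2: 4/1 = 4; w3: 10/3 = 10/3.
Smallest ratio is 10/3 in the row of w3, so w3 leaves.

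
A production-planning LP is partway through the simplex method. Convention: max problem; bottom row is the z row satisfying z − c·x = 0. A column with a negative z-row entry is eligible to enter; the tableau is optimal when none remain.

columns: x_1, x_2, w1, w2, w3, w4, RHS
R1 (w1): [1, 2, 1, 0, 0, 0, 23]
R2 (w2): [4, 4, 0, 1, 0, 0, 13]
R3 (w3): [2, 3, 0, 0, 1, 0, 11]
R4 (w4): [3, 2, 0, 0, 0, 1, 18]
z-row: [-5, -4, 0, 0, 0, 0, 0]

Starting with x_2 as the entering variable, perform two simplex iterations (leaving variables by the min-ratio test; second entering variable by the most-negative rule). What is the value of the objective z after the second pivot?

Ratio test on column x_2 — row 1: 23/2 = 23/2; row 2: 13/4 = 13/4; row 3: 11/3 = 11/3; row 4: 18/2 = 9. Minimum is 13/4 at row 2 (w2 leaves); pivot element 4.
Pivot on row 2; the z-row RHS becomes 0 − (-4)·(13/4) = 13.
Next entering variable (most negative z-row entry -1): x_1.
Ratio test on column x_1 — row 1: entry -1 ≤ 0; row 2: (13/4)/1 = 13/4; row 3: entry -1 ≤ 0; row 4: (23/2)/1 = 23/2. Minimum is 13/4 at row 2 (x_2 leaves); pivot element 1.
After the second pivot the z-row RHS is 13 − (-1)·(13/4) = 65/4.

65/4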